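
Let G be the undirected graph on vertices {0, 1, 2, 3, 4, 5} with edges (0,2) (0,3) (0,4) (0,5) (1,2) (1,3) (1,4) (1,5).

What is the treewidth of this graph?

A width-2 tree decomposition is:
Bags: B1 = {0, 1, 5}  B2 = {0, 1, 3}  B3 = {0, 1, 2}  B4 = {0, 1, 4}
Tree: B1–B2, B2–B3, B3–B4
Every bag has size at most 3, so the width is 3 − 1 = 2 and tw(G) ≤ 2. For the lower bound, G contains the cycle 1–5–0–3–1, so G is not a forest; only forests have treewidth ≤ 1, hence tw(G) ≥ 2. Hence tw(G) = 2 exactly.

2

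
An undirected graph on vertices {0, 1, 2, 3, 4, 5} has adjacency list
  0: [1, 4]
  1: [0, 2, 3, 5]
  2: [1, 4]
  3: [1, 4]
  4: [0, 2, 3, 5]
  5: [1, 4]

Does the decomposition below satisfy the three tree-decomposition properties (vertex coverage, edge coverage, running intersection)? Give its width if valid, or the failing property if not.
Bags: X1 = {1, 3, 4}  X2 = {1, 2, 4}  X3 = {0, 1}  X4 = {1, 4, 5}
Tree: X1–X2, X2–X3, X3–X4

No — edge (4,0) lies in no bag.

A tree decomposition must satisfy three properties: every vertex lies in some bag; for every edge, both endpoints lie together in some bag; and for every vertex, the bags containing it form a connected subtree. Here edge (4,0) lies in no bag, so the decomposition is invalid.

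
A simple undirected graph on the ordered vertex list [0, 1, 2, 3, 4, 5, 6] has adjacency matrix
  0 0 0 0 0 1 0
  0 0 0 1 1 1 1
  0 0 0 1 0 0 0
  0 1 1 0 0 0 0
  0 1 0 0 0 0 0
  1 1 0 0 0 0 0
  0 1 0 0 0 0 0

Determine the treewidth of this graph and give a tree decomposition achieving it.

Treewidth 1.
One optimal decomposition is:
Bags: B1 = {1, 6}  B2 = {1, 5}  B3 = {1, 3}  B4 = {1, 4}  B5 = {2, 3}  B6 = {0, 5}
Tree: B1–B2, B1–B3, B2–B4, B3–B5, B2–B6

Each bag holds 2 vertices, so the decomposition has width 1, which upper-bounds the treewidth. Any graph with an edge has treewidth ≥ 1, and G has the edge 1–6. The upper and lower bounds meet at 1, so that is the treewidth.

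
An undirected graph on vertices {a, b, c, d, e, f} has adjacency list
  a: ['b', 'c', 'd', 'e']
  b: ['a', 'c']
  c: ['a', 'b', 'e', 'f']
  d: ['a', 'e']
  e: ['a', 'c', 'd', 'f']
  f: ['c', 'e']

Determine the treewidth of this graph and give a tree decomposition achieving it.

Treewidth 2.
One optimal decomposition is:
Bags: B1 = {c, e, f}  B2 = {a, c, e}  B3 = {a, d, e}  B4 = {a, b, c}
Tree: B1–B2, B2–B3, B2–B4

The largest bag has 3 vertices, giving width 2; this decomposition certifies tw(G) ≤ 2. For the lower bound, the 3 vertices {a, d, e} are pairwise adjacent, and any tree decomposition puts a clique entirely inside one bag — forcing width ≥ 2. Combining the bounds, tw(G) = 2.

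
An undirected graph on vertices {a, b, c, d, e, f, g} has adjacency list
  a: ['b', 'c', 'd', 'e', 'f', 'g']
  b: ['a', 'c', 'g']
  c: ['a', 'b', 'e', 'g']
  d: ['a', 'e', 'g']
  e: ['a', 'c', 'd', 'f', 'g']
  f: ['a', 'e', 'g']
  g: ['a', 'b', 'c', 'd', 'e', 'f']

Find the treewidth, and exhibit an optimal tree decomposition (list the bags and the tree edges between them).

Treewidth 3.
Bags: B1 = {a, d, e, g}  B2 = {a, c, e, g}  B3 = {a, e, f, g}  B4 = {a, b, c, g}
Tree: B1–B2, B2–B3, B2–B4

Each bag holds 4 vertices, so the decomposition has width 3, which upper-bounds the treewidth. On the other hand G contains the 4-clique {a, d, e, g}. A clique must lie in a single bag of any decomposition, so no decomposition can have width below 3. Combining the bounds, tw(G) = 3.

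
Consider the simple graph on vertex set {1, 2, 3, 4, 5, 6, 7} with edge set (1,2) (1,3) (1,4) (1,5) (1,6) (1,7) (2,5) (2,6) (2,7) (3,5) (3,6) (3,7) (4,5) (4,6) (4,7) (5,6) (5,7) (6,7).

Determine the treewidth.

A width-4 tree decomposition is:
Bags: B1 = {1, 2, 5, 6, 7}  B2 = {1, 3, 5, 6, 7}  B3 = {1, 4, 5, 6, 7}
Tree: B1–B2, B1–B3
The largest bag has 5 vertices, giving width 4; this decomposition certifies tw(G) ≤ 4. On the other hand G contains the 5-clique {1, 2, 5, 6, 7}. A clique must lie in a single bag of any decomposition, so no decomposition can have width below 4. Hence tw(G) = 4 exactly.

4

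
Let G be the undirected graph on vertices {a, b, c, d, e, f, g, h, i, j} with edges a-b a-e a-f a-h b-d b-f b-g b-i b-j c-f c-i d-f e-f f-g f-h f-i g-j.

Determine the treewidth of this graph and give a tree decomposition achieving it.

Treewidth 2.
One such decomposition:
Bags: B1 = {b, f, i}  B2 = {b, f, g}  B3 = {b, d, f}  B4 = {b, g, j}  B5 = {a, b, f}  B6 = {a, e, f}  B7 = {a, f, h}  B8 = {c, f, i}
Tree: B1–B2, B2–B3, B2–B4, B3–B5, B5–B6, B6–B7, B1–B8

The largest bag has 3 vertices, giving width 2; this decomposition certifies tw(G) ≤ 2. For the lower bound, the 3 vertices {b, g, j} are pairwise adjacent, and any tree decomposition puts a clique entirely inside one bag — forcing width ≥ 2. Therefore the treewidth is 2.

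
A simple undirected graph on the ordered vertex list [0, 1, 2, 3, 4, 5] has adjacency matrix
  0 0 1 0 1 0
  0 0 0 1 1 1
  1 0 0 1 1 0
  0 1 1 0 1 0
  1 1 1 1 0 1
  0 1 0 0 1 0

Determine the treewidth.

A width-2 tree decomposition is:
Bags: B1 = {2, 3, 4}  B2 = {1, 3, 4}  B3 = {0, 2, 4}  B4 = {1, 4, 5}
Tree: B1–B2, B1–B3, B2–B4
Every bag has size at most 3, so the width is 3 − 1 = 2 and tw(G) ≤ 2. On the other hand G contains the 3-clique {0, 2, 4}. A clique must lie in a single bag of any decomposition, so no decomposition can have width below 2. The upper and lower bounds meet at 2, so that is the treewidth.

2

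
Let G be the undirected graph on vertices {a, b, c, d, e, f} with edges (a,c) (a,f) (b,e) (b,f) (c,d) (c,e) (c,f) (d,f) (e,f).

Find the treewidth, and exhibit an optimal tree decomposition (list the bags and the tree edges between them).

Treewidth 2.
One optimal decomposition is:
Bags: B1 = {a, c, f}  B2 = {c, e, f}  B3 = {c, d, f}  B4 = {b, e, f}
Tree: B1–B2, B2–B3, B2–B4

Each bag holds 3 vertices, so the decomposition has width 2, which upper-bounds the treewidth. For the lower bound, the 3 vertices {c, d, f} are pairwise adjacent, and any tree decomposition puts a clique entirely inside one bag — forcing width ≥ 2. The upper and lower bounds meet at 2, so that is the treewidth.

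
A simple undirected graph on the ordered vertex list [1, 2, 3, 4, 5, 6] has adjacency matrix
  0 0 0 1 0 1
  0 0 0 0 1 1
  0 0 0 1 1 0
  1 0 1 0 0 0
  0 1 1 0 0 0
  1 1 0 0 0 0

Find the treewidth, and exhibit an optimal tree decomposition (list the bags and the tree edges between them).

Treewidth 2.
Bags: B1 = {1, 3, 4}  B2 = {1, 3, 6}  B3 = {2, 3, 6}  B4 = {2, 3, 5}
Tree: B1–B2, B2–B3, B3–B4

Each bag holds 3 vertices, so the decomposition has width 2, which upper-bounds the treewidth. Since 3–4–1–6–2–5–3 is a cycle in G, G is not acyclic. Forests are exactly the graphs of treewidth ≤ 1, so tw(G) ≥ 2. Combining the bounds, tw(G) = 2.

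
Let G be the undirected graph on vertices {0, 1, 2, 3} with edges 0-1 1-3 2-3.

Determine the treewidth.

1

A width-1 tree decomposition is:
Bags: B1 = {2, 3}  B2 = {1, 3}  B3 = {0, 1}
Tree: B1–B2, B2–B3
Every bag has size at most 2, so the width is 2 − 1 = 1 and tw(G) ≤ 1. Since G has at least one edge (e.g. 2–3), it is not an edgeless graph, so tw(G) ≥ 1. The upper and lower bounds meet at 1, so that is the treewidth.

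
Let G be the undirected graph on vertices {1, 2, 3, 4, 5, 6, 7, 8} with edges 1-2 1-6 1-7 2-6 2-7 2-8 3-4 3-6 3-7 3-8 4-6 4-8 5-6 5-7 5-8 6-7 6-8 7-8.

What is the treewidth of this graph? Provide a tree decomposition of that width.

Each bag holds 4 vertices, so the decomposition has width 3, which upper-bounds the treewidth. Conversely, {3, 4, 6, 8} is a clique of size 4, and the vertices of any clique must share a bag in every tree decomposition; so some bag has ≥ 4 vertices and tw(G) ≥ 3. Therefore the treewidth is 3.

Treewidth 3.
Bags: B1 = {2, 6, 7, 8}  B2 = {3, 6, 7, 8}  B3 = {1, 2, 6, 7}  B4 = {3, 4, 6, 8}  B5 = {5, 6, 7, 8}
Tree: B1–B2, B1–B3, B2–B4, B1–B5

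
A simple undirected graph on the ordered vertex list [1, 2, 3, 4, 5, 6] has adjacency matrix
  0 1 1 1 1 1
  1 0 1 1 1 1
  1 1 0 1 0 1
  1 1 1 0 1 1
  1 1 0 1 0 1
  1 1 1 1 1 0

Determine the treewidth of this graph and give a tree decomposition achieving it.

Each bag holds 5 vertices, so the decomposition has width 4, which upper-bounds the treewidth. Conversely, {1, 2, 3, 4, 6} is a clique of size 5, and the vertices of any clique must share a bag in every tree decomposition; so some bag has ≥ 5 vertices and tw(G) ≥ 4. The upper and lower bounds meet at 4, so that is the treewidth.

Treewidth 4.
One optimal decomposition is:
Bags: B1 = {1, 2, 3, 4, 6}  B2 = {1, 2, 4, 5, 6}
Tree: B1–B2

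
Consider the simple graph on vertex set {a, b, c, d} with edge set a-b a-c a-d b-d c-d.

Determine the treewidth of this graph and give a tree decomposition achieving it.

Treewidth 2.
Bags: B1 = {a, c, d}  B2 = {a, b, d}
Tree: B1–B2

The largest bag has 3 vertices, giving width 2; this decomposition certifies tw(G) ≤ 2. On the other hand G contains the 3-clique {a, c, d}. A clique must lie in a single bag of any decomposition, so no decomposition can have width below 2. Therefore the treewidth is 2.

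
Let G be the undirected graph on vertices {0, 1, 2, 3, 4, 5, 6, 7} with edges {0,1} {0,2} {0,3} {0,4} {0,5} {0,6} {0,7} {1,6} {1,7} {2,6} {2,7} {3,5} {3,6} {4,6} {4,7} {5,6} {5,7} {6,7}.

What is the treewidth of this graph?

3

A width-3 tree decomposition is:
Bags: B1 = {0, 1, 6, 7}  B2 = {0, 5, 6, 7}  B3 = {0, 4, 6, 7}  B4 = {0, 3, 5, 6}  B5 = {0, 2, 6, 7}
Tree: B1–B2, B2–B3, B2–B4, B1–B5
The largest bag has 4 vertices, giving width 3; this decomposition certifies tw(G) ≤ 3. Conversely, {0, 3, 5, 6} is a clique of size 4, and the vertices of any clique must share a bag in every tree decomposition; so some bag has ≥ 4 vertices and tw(G) ≥ 3. Therefore the treewidth is 3.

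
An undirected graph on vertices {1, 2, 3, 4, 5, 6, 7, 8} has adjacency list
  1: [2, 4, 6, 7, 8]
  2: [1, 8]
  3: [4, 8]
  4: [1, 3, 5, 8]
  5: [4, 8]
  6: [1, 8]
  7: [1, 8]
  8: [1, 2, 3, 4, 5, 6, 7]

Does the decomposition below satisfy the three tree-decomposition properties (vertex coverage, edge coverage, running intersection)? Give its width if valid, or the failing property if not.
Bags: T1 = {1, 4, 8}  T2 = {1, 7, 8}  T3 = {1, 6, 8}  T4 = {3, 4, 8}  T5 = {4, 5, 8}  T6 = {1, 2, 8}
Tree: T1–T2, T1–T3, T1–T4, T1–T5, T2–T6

Every vertex of G appears in some bag (union = {1, 2, 3, 4, 5, 6, 7, 8}); every edge is covered by a bag; and for each vertex v the set of bags containing v is connected in the bag tree. The decomposition is therefore valid. The largest bag has 3 vertices, so the width is 2.

Yes; width 2.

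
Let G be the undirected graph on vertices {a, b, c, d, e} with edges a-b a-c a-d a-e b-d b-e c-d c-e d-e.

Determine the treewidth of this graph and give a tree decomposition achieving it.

Each bag holds 4 vertices, so the decomposition has width 3, which upper-bounds the treewidth. For the lower bound, the 4 vertices {a, c, d, e} are pairwise adjacent, and any tree decomposition puts a clique entirely inside one bag — forcing width ≥ 3. Combining the bounds, tw(G) = 3.

Treewidth 3.
One such decomposition:
Bags: B1 = {a, b, d, e}  B2 = {a, c, d, e}
Tree: B1–B2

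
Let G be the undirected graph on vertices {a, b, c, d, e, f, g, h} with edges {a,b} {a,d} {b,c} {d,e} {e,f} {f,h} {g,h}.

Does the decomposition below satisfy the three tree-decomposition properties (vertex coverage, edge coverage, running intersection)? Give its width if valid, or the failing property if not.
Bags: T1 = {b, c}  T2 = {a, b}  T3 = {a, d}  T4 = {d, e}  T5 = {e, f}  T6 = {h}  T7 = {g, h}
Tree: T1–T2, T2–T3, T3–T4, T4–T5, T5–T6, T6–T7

A tree decomposition must satisfy three properties: every vertex lies in some bag; for every edge, both endpoints lie together in some bag; and for every vertex, the bags containing it form a connected subtree. Here edge (f,h) lies in no bag, so the decomposition is invalid.

No — edge (f,h) lies in no bag.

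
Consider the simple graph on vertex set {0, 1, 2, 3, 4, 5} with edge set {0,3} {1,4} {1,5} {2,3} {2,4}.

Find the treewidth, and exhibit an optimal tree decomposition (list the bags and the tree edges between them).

The largest bag has 2 vertices, giving width 1; this decomposition certifies tw(G) ≤ 1. Since G has at least one edge (e.g. 5–1), it is not an edgeless graph, so tw(G) ≥ 1. The upper and lower bounds meet at 1, so that is the treewidth.

Treewidth 1.
One optimal decomposition is:
Bags: B1 = {1, 5}  B2 = {1, 4}  B3 = {2, 4}  B4 = {2, 3}  B5 = {0, 3}
Tree: B1–B2, B2–B3, B3–B4, B4–B5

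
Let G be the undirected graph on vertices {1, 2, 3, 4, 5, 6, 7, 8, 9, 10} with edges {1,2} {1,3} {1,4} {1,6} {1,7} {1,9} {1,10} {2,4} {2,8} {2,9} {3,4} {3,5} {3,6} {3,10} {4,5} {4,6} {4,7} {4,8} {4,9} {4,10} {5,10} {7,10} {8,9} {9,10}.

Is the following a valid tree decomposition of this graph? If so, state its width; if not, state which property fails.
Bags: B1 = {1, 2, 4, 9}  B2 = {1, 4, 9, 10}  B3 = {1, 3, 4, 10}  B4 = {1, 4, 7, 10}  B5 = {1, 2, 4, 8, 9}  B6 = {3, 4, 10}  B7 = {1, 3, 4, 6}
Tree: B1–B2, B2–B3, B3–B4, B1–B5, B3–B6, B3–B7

No — vertex 5 appears in no bag.

A tree decomposition must satisfy three properties: every vertex lies in some bag; for every edge, both endpoints lie together in some bag; and for every vertex, the bags containing it form a connected subtree. Here vertex 5 appears in no bag, so the decomposition is invalid.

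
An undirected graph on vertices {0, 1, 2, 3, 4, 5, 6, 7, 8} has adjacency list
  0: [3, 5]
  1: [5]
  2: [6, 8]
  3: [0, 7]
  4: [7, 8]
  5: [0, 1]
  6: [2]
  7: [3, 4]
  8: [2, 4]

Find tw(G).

1

A width-1 tree decomposition is:
Bags: B1 = {2, 6}  B2 = {2, 8}  B3 = {4, 8}  B4 = {4, 7}  B5 = {3, 7}  B6 = {0, 3}  B7 = {0, 5}  B8 = {1, 5}
Tree: B1–B2, B2–B3, B3–B4, B4–B5, B5–B6, B6–B7, B7–B8
Each bag holds 2 vertices, so the decomposition has width 1, which upper-bounds the treewidth. Since G has at least one edge (e.g. 6–2), it is not an edgeless graph, so tw(G) ≥ 1. Hence tw(G) = 1 exactly.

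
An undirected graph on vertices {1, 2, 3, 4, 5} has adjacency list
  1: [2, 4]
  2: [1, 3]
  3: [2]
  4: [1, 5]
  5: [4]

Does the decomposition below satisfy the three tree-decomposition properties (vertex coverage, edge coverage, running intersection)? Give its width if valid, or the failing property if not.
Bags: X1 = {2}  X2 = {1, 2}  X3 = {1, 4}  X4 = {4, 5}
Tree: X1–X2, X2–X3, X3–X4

No — vertex 3 appears in no bag.

A tree decomposition must satisfy three properties: every vertex lies in some bag; for every edge, both endpoints lie together in some bag; and for every vertex, the bags containing it form a connected subtree. Here vertex 3 appears in no bag, so the decomposition is invalid.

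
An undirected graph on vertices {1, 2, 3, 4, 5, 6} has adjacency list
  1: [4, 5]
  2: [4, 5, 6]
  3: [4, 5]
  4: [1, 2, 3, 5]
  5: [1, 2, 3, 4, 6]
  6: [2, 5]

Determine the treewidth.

A width-2 tree decomposition is:
Bags: B1 = {2, 4, 5}  B2 = {3, 4, 5}  B3 = {1, 4, 5}  B4 = {2, 5, 6}
Tree: B1–B2, B2–B3, B1–B4
Every bag has size at most 3, so the width is 3 − 1 = 2 and tw(G) ≤ 2. Conversely, {1, 4, 5} is a clique of size 3, and the vertices of any clique must share a bag in every tree decomposition; so some bag has ≥ 3 vertices and tw(G) ≥ 2. Combining the bounds, tw(G) = 2.

2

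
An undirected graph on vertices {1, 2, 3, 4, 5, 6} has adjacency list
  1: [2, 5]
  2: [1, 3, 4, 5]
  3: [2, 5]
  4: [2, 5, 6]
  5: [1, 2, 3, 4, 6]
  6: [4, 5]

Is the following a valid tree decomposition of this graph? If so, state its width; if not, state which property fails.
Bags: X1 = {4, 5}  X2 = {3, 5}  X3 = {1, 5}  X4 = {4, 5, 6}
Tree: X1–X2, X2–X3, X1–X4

A tree decomposition must satisfy three properties: every vertex lies in some bag; for every edge, both endpoints lie together in some bag; and for every vertex, the bags containing it form a connected subtree. Here vertex 2 appears in no bag, so the decomposition is invalid.

No — vertex 2 appears in no bag.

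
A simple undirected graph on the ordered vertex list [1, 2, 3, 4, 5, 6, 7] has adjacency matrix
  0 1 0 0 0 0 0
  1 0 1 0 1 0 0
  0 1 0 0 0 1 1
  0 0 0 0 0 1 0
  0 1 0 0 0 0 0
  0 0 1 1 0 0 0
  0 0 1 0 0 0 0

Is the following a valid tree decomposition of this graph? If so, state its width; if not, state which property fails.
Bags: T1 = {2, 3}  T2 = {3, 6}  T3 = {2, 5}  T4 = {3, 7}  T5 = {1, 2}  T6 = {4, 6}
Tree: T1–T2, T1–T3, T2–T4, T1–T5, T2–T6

Vertex coverage: the bags together contain {1, 2, 3, 4, 5, 6, 7}, the full vertex set. Edge coverage: each edge of G has both endpoints in at least one bag. Running intersection: for every vertex, the bags containing it form a connected subtree. All three properties hold, so this is a valid tree decomposition of width max|bag| − 1 = 1, and hence tw(G) ≤ 1.

Yes; width 1.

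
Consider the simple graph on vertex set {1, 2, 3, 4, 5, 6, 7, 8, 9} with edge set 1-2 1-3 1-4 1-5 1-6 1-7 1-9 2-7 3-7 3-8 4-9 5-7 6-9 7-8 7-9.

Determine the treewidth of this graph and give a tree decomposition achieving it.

Treewidth 2.
One such decomposition:
Bags: B1 = {1, 3, 7}  B2 = {3, 7, 8}  B3 = {1, 5, 7}  B4 = {1, 2, 7}  B5 = {1, 7, 9}  B6 = {1, 4, 9}  B7 = {1, 6, 9}
Tree: B1–B2, B1–B3, B1–B4, B3–B5, B5–B6, B6–B7

The largest bag has 3 vertices, giving width 2; this decomposition certifies tw(G) ≤ 2. Conversely, {3, 7, 8} is a clique of size 3, and the vertices of any clique must share a bag in every tree decomposition; so some bag has ≥ 3 vertices and tw(G) ≥ 2. Combining the bounds, tw(G) = 2.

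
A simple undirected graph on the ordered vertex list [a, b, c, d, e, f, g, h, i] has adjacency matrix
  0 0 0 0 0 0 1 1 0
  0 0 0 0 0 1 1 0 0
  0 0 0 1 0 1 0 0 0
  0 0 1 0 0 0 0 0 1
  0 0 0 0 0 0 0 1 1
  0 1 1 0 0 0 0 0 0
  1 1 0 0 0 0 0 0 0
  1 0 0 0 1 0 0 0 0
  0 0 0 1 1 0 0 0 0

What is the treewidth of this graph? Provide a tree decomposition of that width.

Each bag holds 3 vertices, so the decomposition has width 2, which upper-bounds the treewidth. Since g–b–f–c–d–i–e–h–a–g is a cycle in G, G is not acyclic. Forests are exactly the graphs of treewidth ≤ 1, so tw(G) ≥ 2. Hence tw(G) = 2 exactly.

Treewidth 2.
One such decomposition:
Bags: B1 = {b, f, g}  B2 = {c, f, g}  B3 = {c, d, g}  B4 = {d, g, i}  B5 = {e, g, i}  B6 = {e, g, h}  B7 = {a, g, h}
Tree: B1–B2, B2–B3, B3–B4, B4–B5, B5–B6, B6–B7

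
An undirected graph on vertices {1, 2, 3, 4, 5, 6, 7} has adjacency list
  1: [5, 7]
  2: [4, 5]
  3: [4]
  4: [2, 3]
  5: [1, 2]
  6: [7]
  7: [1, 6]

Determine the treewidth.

1

A width-1 tree decomposition is:
Bags: B1 = {3, 4}  B2 = {2, 4}  B3 = {2, 5}  B4 = {1, 5}  B5 = {1, 7}  B6 = {6, 7}
Tree: B1–B2, B2–B3, B3–B4, B4–B5, B5–B6
Every bag has size at most 2, so the width is 2 − 1 = 1 and tw(G) ≤ 1. Any graph with an edge has treewidth ≥ 1, and G has the edge 3–4. Combining the bounds, tw(G) = 1.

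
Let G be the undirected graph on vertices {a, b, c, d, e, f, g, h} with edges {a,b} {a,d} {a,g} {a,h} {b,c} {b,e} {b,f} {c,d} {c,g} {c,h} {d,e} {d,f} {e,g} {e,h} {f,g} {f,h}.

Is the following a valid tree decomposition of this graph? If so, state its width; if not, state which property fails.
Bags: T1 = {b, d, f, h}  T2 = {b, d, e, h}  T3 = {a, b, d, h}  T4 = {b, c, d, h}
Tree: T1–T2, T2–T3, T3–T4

A tree decomposition must satisfy three properties: every vertex lies in some bag; for every edge, both endpoints lie together in some bag; and for every vertex, the bags containing it form a connected subtree. Here vertex g appears in no bag, so the decomposition is invalid.

No — vertex g appears in no bag.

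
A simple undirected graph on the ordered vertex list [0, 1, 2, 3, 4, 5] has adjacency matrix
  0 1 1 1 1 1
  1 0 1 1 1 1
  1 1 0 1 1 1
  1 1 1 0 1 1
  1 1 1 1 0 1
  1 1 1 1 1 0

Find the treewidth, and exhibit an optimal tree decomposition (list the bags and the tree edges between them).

Treewidth 5.
Bags: B1 = {0, 1, 2, 3, 4, 5}
Tree: (single bag)

A single bag containing all 6 vertices is trivially a valid decomposition of width 5. For the lower bound, the 6 vertices {0, 1, 2, 3, 4, 5} are pairwise adjacent, and any tree decomposition puts a clique entirely inside one bag — forcing width ≥ 5. Therefore the treewidth is 5.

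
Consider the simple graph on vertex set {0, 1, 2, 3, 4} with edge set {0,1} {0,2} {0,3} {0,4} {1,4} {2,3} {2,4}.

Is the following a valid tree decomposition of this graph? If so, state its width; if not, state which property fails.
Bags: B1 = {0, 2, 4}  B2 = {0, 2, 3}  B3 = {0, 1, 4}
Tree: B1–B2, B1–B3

Checking the three conditions: (i) the bags cover all of {0, 1, 2, 3, 4}; (ii) for each edge, some bag contains both endpoints; (iii) the bags containing any fixed vertex form a subtree. All hold, so the decomposition is valid with width 3 − 1 = 2.

Yes; width 2.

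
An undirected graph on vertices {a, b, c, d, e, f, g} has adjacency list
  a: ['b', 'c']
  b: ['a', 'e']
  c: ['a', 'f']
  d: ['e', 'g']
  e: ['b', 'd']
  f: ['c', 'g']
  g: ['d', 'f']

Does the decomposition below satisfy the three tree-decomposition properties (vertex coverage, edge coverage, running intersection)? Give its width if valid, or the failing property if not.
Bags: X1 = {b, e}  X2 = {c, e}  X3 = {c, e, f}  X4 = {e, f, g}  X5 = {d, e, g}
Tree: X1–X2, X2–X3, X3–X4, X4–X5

No — vertex a appears in no bag.

A tree decomposition must satisfy three properties: every vertex lies in some bag; for every edge, both endpoints lie together in some bag; and for every vertex, the bags containing it form a connected subtree. Here vertex a appears in no bag, so the decomposition is invalid.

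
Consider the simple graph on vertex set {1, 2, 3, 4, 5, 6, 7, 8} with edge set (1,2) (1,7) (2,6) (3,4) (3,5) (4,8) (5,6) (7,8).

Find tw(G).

2

A width-2 tree decomposition is:
Bags: B1 = {1, 2, 6}  B2 = {1, 6, 7}  B3 = {6, 7, 8}  B4 = {4, 6, 8}  B5 = {3, 4, 6}  B6 = {3, 5, 6}
Tree: B1–B2, B2–B3, B3–B4, B4–B5, B5–B6
Every bag has size at most 3, so the width is 3 − 1 = 2 and tw(G) ≤ 2. Since 6–2–1–7–8–4–3–5–6 is a cycle in G, G is not acyclic. Forests are exactly the graphs of treewidth ≤ 1, so tw(G) ≥ 2. The upper and lower bounds meet at 2, so that is the treewidth.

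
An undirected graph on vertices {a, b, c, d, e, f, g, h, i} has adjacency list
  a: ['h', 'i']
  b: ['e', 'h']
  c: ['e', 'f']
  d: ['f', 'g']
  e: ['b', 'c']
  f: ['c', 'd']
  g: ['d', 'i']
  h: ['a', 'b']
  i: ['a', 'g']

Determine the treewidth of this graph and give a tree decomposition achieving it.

Each bag holds 3 vertices, so the decomposition has width 2, which upper-bounds the treewidth. Since g–d–f–c–e–b–h–a–i–g is a cycle in G, G is not acyclic. Forests are exactly the graphs of treewidth ≤ 1, so tw(G) ≥ 2. The upper and lower bounds meet at 2, so that is the treewidth.

Treewidth 2.
One optimal decomposition is:
Bags: B1 = {d, f, g}  B2 = {c, f, g}  B3 = {c, e, g}  B4 = {b, e, g}  B5 = {b, g, h}  B6 = {a, g, h}  B7 = {a, g, i}
Tree: B1–B2, B2–B3, B3–B4, B4–B5, B5–B6, B6–B7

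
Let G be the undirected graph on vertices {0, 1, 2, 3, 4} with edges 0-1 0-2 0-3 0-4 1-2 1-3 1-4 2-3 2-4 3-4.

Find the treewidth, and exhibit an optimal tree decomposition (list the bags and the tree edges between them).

With just one bag of size 5, the width is 5 − 1 = 4, so tw(G) ≤ 4. For the lower bound, the 5 vertices {0, 1, 2, 3, 4} are pairwise adjacent, and any tree decomposition puts a clique entirely inside one bag — forcing width ≥ 4. The upper and lower bounds meet at 4, so that is the treewidth.

Treewidth 4.
One optimal decomposition is:
Bags: B1 = {0, 1, 2, 3, 4}
Tree: (single bag)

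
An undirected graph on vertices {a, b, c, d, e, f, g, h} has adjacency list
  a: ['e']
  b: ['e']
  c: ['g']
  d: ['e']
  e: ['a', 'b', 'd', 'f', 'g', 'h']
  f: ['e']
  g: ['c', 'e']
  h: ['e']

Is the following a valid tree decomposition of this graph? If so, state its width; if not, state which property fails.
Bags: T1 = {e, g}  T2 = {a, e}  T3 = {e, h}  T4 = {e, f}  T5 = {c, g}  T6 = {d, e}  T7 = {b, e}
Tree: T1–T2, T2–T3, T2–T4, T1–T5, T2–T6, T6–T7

Vertex coverage: the bags together contain {a, b, c, d, e, f, g, h}, the full vertex set. Edge coverage: each edge of G has both endpoints in at least one bag. Running intersection: for every vertex, the bags containing it form a connected subtree. All three properties hold, so this is a valid tree decomposition of width max|bag| − 1 = 1, and hence tw(G) ≤ 1.

Yes; width 1.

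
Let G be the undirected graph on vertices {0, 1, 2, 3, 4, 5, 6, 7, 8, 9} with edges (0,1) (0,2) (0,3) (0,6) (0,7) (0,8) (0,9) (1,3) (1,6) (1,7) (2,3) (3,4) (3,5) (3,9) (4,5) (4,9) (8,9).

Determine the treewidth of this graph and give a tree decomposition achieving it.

Treewidth 2.
Bags: B1 = {0, 1, 3}  B2 = {0, 2, 3}  B3 = {0, 3, 9}  B4 = {0, 1, 7}  B5 = {3, 4, 9}  B6 = {3, 4, 5}  B7 = {0, 1, 6}  B8 = {0, 8, 9}
Tree: B1–B2, B2–B3, B1–B4, B3–B5, B5–B6, B4–B7, B3–B8

The largest bag has 3 vertices, giving width 2; this decomposition certifies tw(G) ≤ 2. Conversely, {0, 8, 9} is a clique of size 3, and the vertices of any clique must share a bag in every tree decomposition; so some bag has ≥ 3 vertices and tw(G) ≥ 2. The upper and lower bounds meet at 2, so that is the treewidth.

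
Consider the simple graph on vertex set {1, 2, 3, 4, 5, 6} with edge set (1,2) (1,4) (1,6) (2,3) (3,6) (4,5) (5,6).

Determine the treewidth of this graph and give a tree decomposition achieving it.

Treewidth 2.
Bags: B1 = {1, 4, 5}  B2 = {1, 5, 6}  B3 = {1, 2, 6}  B4 = {2, 3, 6}
Tree: B1–B2, B2–B3, B3–B4

Each bag holds 3 vertices, so the decomposition has width 2, which upper-bounds the treewidth. For the lower bound, G contains the cycle 4–5–6–1–4, so G is not a forest; only forests have treewidth ≤ 1, hence tw(G) ≥ 2. The upper and lower bounds meet at 2, so that is the treewidth.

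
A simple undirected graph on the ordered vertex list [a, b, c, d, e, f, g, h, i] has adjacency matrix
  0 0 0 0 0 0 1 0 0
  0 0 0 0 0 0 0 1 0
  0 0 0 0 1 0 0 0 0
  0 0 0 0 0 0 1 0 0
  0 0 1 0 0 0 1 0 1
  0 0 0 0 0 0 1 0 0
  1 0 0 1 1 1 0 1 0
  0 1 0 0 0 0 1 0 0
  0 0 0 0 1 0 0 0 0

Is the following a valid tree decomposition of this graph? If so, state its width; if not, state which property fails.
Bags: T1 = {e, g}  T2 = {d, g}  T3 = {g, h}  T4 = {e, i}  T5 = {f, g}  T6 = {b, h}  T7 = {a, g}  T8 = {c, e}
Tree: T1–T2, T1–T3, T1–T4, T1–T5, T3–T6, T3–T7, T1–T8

Yes; width 1.

Checking the three conditions: (i) the bags cover all of {a, b, c, d, e, f, g, h, i}; (ii) for each edge, some bag contains both endpoints; (iii) the bags containing any fixed vertex form a subtree. All hold, so the decomposition is valid with width 2 − 1 = 1.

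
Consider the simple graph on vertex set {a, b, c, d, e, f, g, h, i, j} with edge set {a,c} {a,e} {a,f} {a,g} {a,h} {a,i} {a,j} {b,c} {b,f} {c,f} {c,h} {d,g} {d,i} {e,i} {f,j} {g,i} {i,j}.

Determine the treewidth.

2

A width-2 tree decomposition is:
Bags: B1 = {a, e, i}  B2 = {a, i, j}  B3 = {a, f, j}  B4 = {a, g, i}  B5 = {d, g, i}  B6 = {a, c, f}  B7 = {b, c, f}  B8 = {a, c, h}
Tree: B1–B2, B2–B3, B2–B4, B4–B5, B3–B6, B6–B7, B6–B8
Each bag holds 3 vertices, so the decomposition has width 2, which upper-bounds the treewidth. Conversely, {d, g, i} is a clique of size 3, and the vertices of any clique must share a bag in every tree decomposition; so some bag has ≥ 3 vertices and tw(G) ≥ 2. Combining the bounds, tw(G) = 2.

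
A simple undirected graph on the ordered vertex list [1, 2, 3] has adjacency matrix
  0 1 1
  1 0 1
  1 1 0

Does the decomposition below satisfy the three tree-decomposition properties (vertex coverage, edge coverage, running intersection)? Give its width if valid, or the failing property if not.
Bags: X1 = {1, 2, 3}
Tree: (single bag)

Vertex coverage: the bags together contain {1, 2, 3}, the full vertex set. Edge coverage: each edge of G has both endpoints in at least one bag. Running intersection: for every vertex, the bags containing it form a connected subtree. All three properties hold, so this is a valid tree decomposition of width max|bag| − 1 = 2, and hence tw(G) ≤ 2.

Yes; width 2.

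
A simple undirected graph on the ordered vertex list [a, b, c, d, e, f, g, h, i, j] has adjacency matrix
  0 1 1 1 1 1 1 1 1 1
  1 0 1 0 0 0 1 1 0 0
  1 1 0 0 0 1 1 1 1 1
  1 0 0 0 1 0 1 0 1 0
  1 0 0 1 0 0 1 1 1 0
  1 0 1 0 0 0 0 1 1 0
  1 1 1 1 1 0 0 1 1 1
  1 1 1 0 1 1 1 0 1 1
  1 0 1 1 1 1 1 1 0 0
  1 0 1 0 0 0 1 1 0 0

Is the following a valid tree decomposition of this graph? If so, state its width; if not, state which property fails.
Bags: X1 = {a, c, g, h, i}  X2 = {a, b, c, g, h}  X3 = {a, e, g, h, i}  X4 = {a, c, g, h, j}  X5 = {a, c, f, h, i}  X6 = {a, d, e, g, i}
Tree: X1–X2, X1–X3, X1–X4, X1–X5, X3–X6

Vertex coverage: the bags together contain {a, b, c, d, e, f, g, h, i, j}, the full vertex set. Edge coverage: each edge of G has both endpoints in at least one bag. Running intersection: for every vertex, the bags containing it form a connected subtree. All three properties hold, so this is a valid tree decomposition of width max|bag| − 1 = 4, and hence tw(G) ≤ 4.

Yes; width 4.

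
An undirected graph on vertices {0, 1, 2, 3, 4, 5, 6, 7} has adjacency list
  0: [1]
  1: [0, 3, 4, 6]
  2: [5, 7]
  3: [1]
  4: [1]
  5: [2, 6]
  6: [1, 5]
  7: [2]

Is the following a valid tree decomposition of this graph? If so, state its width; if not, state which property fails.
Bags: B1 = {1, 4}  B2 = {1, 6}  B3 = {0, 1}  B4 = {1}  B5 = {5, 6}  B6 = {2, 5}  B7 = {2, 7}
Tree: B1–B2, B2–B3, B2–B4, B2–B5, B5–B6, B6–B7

A tree decomposition must satisfy three properties: every vertex lies in some bag; for every edge, both endpoints lie together in some bag; and for every vertex, the bags containing it form a connected subtree. Here vertex 3 appears in no bag, so the decomposition is invalid.

No — vertex 3 appears in no bag.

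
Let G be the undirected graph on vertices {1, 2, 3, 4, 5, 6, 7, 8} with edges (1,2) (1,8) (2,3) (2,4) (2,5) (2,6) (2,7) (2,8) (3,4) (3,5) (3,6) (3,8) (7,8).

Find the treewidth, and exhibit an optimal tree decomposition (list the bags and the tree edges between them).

Treewidth 2.
One such decomposition:
Bags: B1 = {2, 3, 8}  B2 = {1, 2, 8}  B3 = {2, 3, 6}  B4 = {2, 3, 4}  B5 = {2, 3, 5}  B6 = {2, 7, 8}
Tree: B1–B2, B1–B3, B3–B4, B4–B5, B2–B6

Every bag has size at most 3, so the width is 3 − 1 = 2 and tw(G) ≤ 2. For the lower bound, the 3 vertices {1, 2, 8} are pairwise adjacent, and any tree decomposition puts a clique entirely inside one bag — forcing width ≥ 2. Combining the bounds, tw(G) = 2.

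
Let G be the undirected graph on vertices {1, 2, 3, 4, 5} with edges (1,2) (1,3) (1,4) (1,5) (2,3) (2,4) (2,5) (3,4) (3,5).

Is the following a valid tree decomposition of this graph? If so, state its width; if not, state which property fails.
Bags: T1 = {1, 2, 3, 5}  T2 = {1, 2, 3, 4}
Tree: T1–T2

Yes; width 3.

Vertex coverage: the bags together contain {1, 2, 3, 4, 5}, the full vertex set. Edge coverage: each edge of G has both endpoints in at least one bag. Running intersection: for every vertex, the bags containing it form a connected subtree. All three properties hold, so this is a valid tree decomposition of width max|bag| − 1 = 3, and hence tw(G) ≤ 3.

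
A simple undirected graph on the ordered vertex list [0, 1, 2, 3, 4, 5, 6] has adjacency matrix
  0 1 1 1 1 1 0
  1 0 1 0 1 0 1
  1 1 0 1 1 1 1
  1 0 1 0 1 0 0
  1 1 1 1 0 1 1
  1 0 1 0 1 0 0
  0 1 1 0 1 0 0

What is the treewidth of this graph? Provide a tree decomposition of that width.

Every bag has size at most 4, so the width is 4 − 1 = 3 and tw(G) ≤ 3. On the other hand G contains the 4-clique {0, 1, 2, 4}. A clique must lie in a single bag of any decomposition, so no decomposition can have width below 3. Therefore the treewidth is 3.

Treewidth 3.
Bags: B1 = {0, 2, 4, 5}  B2 = {0, 1, 2, 4}  B3 = {1, 2, 4, 6}  B4 = {0, 2, 3, 4}
Tree: B1–B2, B2–B3, B2–B4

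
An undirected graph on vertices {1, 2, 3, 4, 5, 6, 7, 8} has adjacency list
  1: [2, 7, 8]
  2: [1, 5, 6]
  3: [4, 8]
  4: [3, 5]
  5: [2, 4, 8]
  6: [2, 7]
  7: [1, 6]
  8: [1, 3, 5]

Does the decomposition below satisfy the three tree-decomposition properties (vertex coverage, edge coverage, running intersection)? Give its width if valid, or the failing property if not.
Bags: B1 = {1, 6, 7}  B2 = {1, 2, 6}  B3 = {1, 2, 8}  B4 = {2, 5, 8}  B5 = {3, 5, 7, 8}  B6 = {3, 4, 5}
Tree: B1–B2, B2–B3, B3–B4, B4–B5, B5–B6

No — bags containing vertex 7 are not connected in the tree.

A tree decomposition must satisfy three properties: every vertex lies in some bag; for every edge, both endpoints lie together in some bag; and for every vertex, the bags containing it form a connected subtree. Here bags containing vertex 7 are not connected in the tree, so the decomposition is invalid.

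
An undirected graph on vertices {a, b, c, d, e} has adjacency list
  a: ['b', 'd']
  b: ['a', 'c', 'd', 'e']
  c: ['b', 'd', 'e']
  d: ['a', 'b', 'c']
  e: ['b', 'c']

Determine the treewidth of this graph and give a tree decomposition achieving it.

Treewidth 2.
One optimal decomposition is:
Bags: B1 = {a, b, d}  B2 = {b, c, d}  B3 = {b, c, e}
Tree: B1–B2, B2–B3

Each bag holds 3 vertices, so the decomposition has width 2, which upper-bounds the treewidth. For the lower bound, the 3 vertices {b, c, d} are pairwise adjacent, and any tree decomposition puts a clique entirely inside one bag — forcing width ≥ 2. Therefore the treewidth is 2.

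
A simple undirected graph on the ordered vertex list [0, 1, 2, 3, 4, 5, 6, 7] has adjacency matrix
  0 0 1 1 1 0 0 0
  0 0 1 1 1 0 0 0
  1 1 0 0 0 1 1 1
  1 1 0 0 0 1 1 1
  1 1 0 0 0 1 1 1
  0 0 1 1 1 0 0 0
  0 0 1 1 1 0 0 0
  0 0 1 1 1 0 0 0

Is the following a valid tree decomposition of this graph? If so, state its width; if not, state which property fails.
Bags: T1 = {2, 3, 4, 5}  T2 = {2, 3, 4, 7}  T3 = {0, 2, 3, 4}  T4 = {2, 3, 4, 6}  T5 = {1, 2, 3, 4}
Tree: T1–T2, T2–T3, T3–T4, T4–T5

Yes; width 3.

Checking the three conditions: (i) the bags cover all of {0, 1, 2, 3, 4, 5, 6, 7}; (ii) for each edge, some bag contains both endpoints; (iii) the bags containing any fixed vertex form a subtree. All hold, so the decomposition is valid with width 4 − 1 = 3.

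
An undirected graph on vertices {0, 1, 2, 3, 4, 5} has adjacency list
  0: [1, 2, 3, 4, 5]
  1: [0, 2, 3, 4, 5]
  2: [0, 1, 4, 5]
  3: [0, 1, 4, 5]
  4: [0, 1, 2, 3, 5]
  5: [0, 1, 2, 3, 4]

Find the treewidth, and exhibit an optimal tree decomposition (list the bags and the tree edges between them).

The largest bag has 5 vertices, giving width 4; this decomposition certifies tw(G) ≤ 4. On the other hand G contains the 5-clique {0, 1, 2, 4, 5}. A clique must lie in a single bag of any decomposition, so no decomposition can have width below 4. Hence tw(G) = 4 exactly.

Treewidth 4.
One such decomposition:
Bags: B1 = {0, 1, 3, 4, 5}  B2 = {0, 1, 2, 4, 5}
Tree: B1–B2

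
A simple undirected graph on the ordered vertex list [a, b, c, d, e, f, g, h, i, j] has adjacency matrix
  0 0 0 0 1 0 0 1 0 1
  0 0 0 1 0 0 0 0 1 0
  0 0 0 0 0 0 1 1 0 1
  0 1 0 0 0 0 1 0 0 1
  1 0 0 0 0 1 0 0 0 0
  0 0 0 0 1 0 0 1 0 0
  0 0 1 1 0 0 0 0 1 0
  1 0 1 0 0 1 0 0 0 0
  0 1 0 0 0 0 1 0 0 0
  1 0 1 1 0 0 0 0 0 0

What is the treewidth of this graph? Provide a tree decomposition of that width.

Every bag has size at most 3, so the width is 3 − 1 = 2 and tw(G) ≤ 2. Since f–e–a–h–f is a cycle in G, G is not acyclic. Forests are exactly the graphs of treewidth ≤ 1, so tw(G) ≥ 2. Combining the bounds, tw(G) = 2.

Treewidth 2.
One such decomposition:
Bags: B1 = {e, f, h}  B2 = {a, e, h}  B3 = {a, c, h}  B4 = {a, c, j}  B5 = {c, g, j}  B6 = {d, g, j}  B7 = {d, g, i}  B8 = {b, d, i}
Tree: B1–B2, B2–B3, B3–B4, B4–B5, B5–B6, B6–B7, B7–B8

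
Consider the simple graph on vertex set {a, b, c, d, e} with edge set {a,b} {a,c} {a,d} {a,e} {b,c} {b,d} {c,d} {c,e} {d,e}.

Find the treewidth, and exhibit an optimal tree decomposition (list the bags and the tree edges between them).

Each bag holds 4 vertices, so the decomposition has width 3, which upper-bounds the treewidth. On the other hand G contains the 4-clique {a, c, d, e}. A clique must lie in a single bag of any decomposition, so no decomposition can have width below 3. Hence tw(G) = 3 exactly.

Treewidth 3.
Bags: B1 = {a, b, c, d}  B2 = {a, c, d, e}
Tree: B1–B2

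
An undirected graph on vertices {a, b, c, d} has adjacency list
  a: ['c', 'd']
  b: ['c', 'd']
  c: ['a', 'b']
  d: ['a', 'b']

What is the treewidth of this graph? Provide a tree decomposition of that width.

Every bag has size at most 3, so the width is 3 − 1 = 2 and tw(G) ≤ 2. The edges b–d–a–c–b form a cycle, so G is not a tree and its treewidth is at least 2. Hence tw(G) = 2 exactly.

Treewidth 2.
One optimal decomposition is:
Bags: B1 = {a, b, d}  B2 = {a, b, c}
Tree: B1–B2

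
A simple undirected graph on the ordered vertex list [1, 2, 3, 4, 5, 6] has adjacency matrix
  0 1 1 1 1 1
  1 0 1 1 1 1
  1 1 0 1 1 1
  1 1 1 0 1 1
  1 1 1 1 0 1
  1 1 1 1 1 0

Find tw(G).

A width-5 tree decomposition is:
Bags: B1 = {1, 2, 3, 4, 5, 6}
Tree: (single bag)
With just one bag of size 6, the width is 6 − 1 = 5, so tw(G) ≤ 5. On the other hand G contains the 6-clique {1, 2, 3, 4, 5, 6}. A clique must lie in a single bag of any decomposition, so no decomposition can have width below 5. Hence tw(G) = 5 exactly.

5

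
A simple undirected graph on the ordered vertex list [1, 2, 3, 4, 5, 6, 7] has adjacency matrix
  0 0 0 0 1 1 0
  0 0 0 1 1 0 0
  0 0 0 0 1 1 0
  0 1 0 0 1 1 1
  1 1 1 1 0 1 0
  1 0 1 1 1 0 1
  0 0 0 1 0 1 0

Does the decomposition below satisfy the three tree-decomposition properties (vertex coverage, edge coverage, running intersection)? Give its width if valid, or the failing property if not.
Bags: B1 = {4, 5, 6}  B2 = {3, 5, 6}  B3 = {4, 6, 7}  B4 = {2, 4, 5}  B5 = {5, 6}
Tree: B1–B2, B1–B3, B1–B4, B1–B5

No — vertex 1 appears in no bag.

A tree decomposition must satisfy three properties: every vertex lies in some bag; for every edge, both endpoints lie together in some bag; and for every vertex, the bags containing it form a connected subtree. Here vertex 1 appears in no bag, so the decomposition is invalid.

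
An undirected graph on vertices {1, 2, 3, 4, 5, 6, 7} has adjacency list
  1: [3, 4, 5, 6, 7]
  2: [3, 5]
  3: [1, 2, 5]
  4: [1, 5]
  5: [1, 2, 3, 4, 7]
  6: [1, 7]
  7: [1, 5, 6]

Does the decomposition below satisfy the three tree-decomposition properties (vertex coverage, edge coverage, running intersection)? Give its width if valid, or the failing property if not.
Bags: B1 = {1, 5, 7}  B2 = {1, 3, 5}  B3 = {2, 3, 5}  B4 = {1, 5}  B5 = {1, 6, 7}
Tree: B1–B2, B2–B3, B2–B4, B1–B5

A tree decomposition must satisfy three properties: every vertex lies in some bag; for every edge, both endpoints lie together in some bag; and for every vertex, the bags containing it form a connected subtree. Here vertex 4 appears in no bag, so the decomposition is invalid.

No — vertex 4 appears in no bag.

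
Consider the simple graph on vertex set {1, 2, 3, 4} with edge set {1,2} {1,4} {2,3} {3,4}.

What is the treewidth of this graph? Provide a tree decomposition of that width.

Every bag has size at most 3, so the width is 3 − 1 = 2 and tw(G) ≤ 2. Since 4–3–2–1–4 is a cycle in G, G is not acyclic. Forests are exactly the graphs of treewidth ≤ 1, so tw(G) ≥ 2. Combining the bounds, tw(G) = 2.

Treewidth 2.
Bags: B1 = {2, 3, 4}  B2 = {1, 2, 4}
Tree: B1–B2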